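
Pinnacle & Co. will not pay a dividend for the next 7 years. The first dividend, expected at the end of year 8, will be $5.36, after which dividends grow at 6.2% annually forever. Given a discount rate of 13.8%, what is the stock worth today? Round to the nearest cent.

$28.53

Deferred-dividend DDM. At t=7 the remaining stream is a growing perpetuity with first payment D_8 = 5.36.
V_7 = D_8/(r−g) = 5.36/(0.138−0.062) = 70.5263
P₀ = V_7/(1+r)^7 = 70.5263/(1+0.138)^7 = 28.5335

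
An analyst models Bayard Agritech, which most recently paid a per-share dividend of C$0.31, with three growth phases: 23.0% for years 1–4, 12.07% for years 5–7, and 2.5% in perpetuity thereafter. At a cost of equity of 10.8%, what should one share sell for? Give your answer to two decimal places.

Three-stage DDM. Project D₁…D_7; terminal Gordon value at t=7 with g = 0.025; discount at r = 0.108.
D_1 = 0.3813
D_2 = 0.4690
D_3 = 0.5769
D_4 = 0.7095
D_5 = 0.7952
D_6 = 0.8912
D_7 = 0.9987
TV_7 = 1.0237/(0.108−0.025) = 12.3338
P₀ = Σ Dₜ/(1+r)ᵗ + TV_7/(1+r)^7 = 9.0822

C$9.08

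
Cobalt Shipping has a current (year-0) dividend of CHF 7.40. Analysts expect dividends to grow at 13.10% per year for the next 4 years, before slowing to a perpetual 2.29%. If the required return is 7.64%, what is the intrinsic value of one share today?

Two-stage DDM. Project D₁…D_4 at 0.131, terminal growth 0.0229, discount at r = 0.0764.
D_1 = 8.3694
D_2 = 9.4658
D_3 = 10.7058
D_4 = 12.1083
Terminal value at t=4: TV = D_5/(r−g) = 12.3856/(0.0764−0.0229) = 231.5056
P₀ = 8.3694/(1+0.0764)^1 + 9.4658/(1+0.0764)^2 + 10.7058/(1+0.0764)^3 + 12.1083/(1+0.0764)^4 + 231.5056/(1+0.0764)^4 = 206.0003

CHF 206.00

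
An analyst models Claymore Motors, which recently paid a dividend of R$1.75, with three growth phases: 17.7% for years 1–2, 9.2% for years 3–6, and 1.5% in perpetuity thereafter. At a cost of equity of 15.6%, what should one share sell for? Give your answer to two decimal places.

R$20.30

Three-stage DDM. Project D₁…D_6; terminal Gordon value at t=6 with g = 0.015; discount at r = 0.156.
D_1 = 2.0598
D_2 = 2.4243
D_3 = 2.6474
D_4 = 2.8909
D_5 = 3.1569
D_6 = 3.4473
TV_6 = 3.4990/(0.156−0.015) = 24.8158
P₀ = Σ Dₜ/(1+r)ᵗ + TV_6/(1+r)^6 = 20.3010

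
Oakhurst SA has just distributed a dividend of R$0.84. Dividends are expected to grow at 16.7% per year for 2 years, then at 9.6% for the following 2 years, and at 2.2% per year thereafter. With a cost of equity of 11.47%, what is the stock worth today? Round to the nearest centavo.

R$13.41

Three-stage DDM. Project D₁…D_4; terminal Gordon value at t=4 with g = 0.022; discount at r = 0.1147.
D_1 = 0.9803
D_2 = 1.1440
D_3 = 1.2538
D_4 = 1.3742
TV_4 = 1.4044/(0.1147−0.022) = 15.1500
P₀ = Σ Dₜ/(1+r)ᵗ + TV_4/(1+r)^4 = 13.4079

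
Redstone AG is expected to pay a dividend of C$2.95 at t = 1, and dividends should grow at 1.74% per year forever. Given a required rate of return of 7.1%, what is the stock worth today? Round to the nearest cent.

Gordon growth model: P₀ = D₁/(r − g), with D₁ = 2.95 given directly.
P₀ = 2.9500 / (0.071 − 0.0174) = 2.9500 / 0.0536 = 55.0373

C$55.04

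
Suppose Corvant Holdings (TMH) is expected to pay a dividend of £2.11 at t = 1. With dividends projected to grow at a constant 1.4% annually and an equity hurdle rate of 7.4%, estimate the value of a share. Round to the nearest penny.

Gordon growth model: P₀ = D₁/(r − g), with D₁ = 2.11 given directly.
P₀ = 2.1100 / (0.074 − 0.014) = 2.1100 / 0.06 = 35.1667

£35.17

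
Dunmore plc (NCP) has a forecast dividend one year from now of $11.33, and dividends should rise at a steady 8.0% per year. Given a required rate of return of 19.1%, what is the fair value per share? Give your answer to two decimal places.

Gordon growth model: P₀ = D₁/(r − g), with D₁ = 11.33 given directly.
P₀ = 11.3300 / (0.191 − 0.08) = 11.3300 / 0.111 = 102.0721

$102.07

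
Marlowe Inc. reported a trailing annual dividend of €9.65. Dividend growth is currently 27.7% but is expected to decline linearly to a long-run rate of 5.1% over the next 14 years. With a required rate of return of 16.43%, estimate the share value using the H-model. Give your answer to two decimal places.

€224.26

H-model: P₀ = D₀[(1+g_L) + H(g_S−g_L)]/(r−g_L), with H = 14/2 = 7.
P₀ = 9.65 × [(1+0.051) + 7×(0.277−0.051)] / (0.1643−0.051)
   = 9.65 × 2.6330 / 0.1133 = 224.2582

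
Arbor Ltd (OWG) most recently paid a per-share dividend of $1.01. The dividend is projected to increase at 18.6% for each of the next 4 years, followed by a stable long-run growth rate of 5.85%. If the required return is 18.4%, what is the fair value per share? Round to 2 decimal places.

$12.63

Two-stage DDM. Project D₁…D_4 at 0.186, terminal growth 0.0585, discount at r = 0.184.
D_1 = 1.1979
D_2 = 1.4207
D_3 = 1.6849
D_4 = 1.9983
Terminal value at t=4: TV = D_5/(r−g) = 2.1152/(0.184−0.0585) = 16.8542
P₀ = 1.1979/(1+0.184)^1 + 1.4207/(1+0.184)^2 + 1.6849/(1+0.184)^3 + 1.9983/(1+0.184)^4 + 16.8542/(1+0.184)^4 = 12.6334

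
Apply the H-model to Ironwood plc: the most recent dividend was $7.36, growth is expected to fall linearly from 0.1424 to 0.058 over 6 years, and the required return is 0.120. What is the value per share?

$155.65

H-model: P₀ = D₀[(1+g_L) + H(g_S−g_L)]/(r−g_L), with H = 6/2 = 3.
P₀ = 7.36 × [(1+0.058) + 3×(0.1424−0.058)] / (0.12−0.058)
   = 7.36 × 1.3112 / 0.062 = 155.6521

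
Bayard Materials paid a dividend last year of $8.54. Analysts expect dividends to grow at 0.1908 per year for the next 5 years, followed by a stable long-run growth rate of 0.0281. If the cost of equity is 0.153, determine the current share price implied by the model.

Two-stage DDM. Project D₁…D_5 at 0.1908, terminal growth 0.0281, discount at r = 0.153.
D_1 = 10.1694
D_2 = 12.1098
D_3 = 14.4203
D_4 = 17.1717
D_5 = 20.4481
Terminal value at t=5: TV = D_6/(r−g) = 21.0226/(0.153−0.0281) = 168.3158
P₀ = 10.1694/(1+0.153)^1 + 12.1098/(1+0.153)^2 + 14.4203/(1+0.153)^3 + 17.1717/(1+0.153)^4 + 20.4481/(1+0.153)^5 + 168.3158/(1+0.153)^5 = 129.6875

$129.69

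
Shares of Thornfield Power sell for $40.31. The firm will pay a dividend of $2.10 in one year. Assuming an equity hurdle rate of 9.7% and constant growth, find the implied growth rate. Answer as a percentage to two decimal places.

4.49%

From P₀ = D₁/(r − g), the implied growth is g = r − D₁/P₀.
g = 0.097 − 2.10/40.31 = 0.097 − 0.05210 = 0.04490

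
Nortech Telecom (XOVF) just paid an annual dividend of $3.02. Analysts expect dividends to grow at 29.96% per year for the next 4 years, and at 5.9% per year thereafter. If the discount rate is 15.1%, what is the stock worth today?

Two-stage DDM. Project D₁…D_4 at 0.2996, terminal growth 0.059, discount at r = 0.151.
D_1 = 3.9248
D_2 = 5.1007
D_3 = 6.6288
D_4 = 8.6148
Terminal value at t=4: TV = D_5/(r−g) = 9.1231/(0.151−0.059) = 99.1640
P₀ = 3.9248/(1+0.151)^1 + 5.1007/(1+0.151)^2 + 6.6288/(1+0.151)^3 + 8.6148/(1+0.151)^4 + 99.1640/(1+0.151)^4 = 73.0162

$73.02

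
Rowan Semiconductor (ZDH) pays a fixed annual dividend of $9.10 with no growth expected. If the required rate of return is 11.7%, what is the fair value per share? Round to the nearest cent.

Zero-growth DDM (perpetuity): P₀ = D/r = 9.10 / 0.117 = 77.7778

$77.78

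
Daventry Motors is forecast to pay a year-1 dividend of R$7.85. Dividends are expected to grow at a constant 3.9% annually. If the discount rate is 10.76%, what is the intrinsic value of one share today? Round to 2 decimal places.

Gordon growth model: P₀ = D₁/(r − g), with D₁ = 7.85 given directly.
P₀ = 7.8500 / (0.1076 − 0.039) = 7.8500 / 0.0686 = 114.4315

R$114.43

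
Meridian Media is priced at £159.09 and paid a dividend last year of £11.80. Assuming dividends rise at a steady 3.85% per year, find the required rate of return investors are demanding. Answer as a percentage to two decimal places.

Rearranging the constant-growth DDM: r = D₁/P₀ + g.
D₁ = 11.80 × (1 + 0.0385) = 12.2543.
r = 12.2543 / 159.09 + 0.0385 = 0.07703 + 0.0385 = 0.11553

11.55%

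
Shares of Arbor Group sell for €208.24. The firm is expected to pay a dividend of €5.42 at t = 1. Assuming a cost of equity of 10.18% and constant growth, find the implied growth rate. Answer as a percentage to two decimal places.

7.58%

From P₀ = D₁/(r − g), the implied growth is g = r − D₁/P₀.
g = 0.1018 − 5.42/208.24 = 0.1018 − 0.02603 = 0.07577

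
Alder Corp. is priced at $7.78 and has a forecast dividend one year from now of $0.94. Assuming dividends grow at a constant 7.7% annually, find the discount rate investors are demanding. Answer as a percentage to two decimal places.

Rearranging the constant-growth DDM: r = D₁/P₀ + g.
r = 0.9400 / 7.78 + 0.077 = 0.12082 + 0.077 = 0.19782

19.78%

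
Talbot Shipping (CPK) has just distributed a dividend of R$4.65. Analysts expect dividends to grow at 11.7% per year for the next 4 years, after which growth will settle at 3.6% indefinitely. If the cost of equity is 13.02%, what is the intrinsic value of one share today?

R$66.86

Two-stage DDM. Project D₁…D_4 at 0.117, terminal growth 0.036, discount at r = 0.1302.
D_1 = 5.1941
D_2 = 5.8018
D_3 = 6.4806
D_4 = 7.2388
Terminal value at t=4: TV = D_5/(r−g) = 7.4994/(0.1302−0.036) = 79.6113
P₀ = 5.1941/(1+0.1302)^1 + 5.8018/(1+0.1302)^2 + 6.4806/(1+0.1302)^3 + 7.2388/(1+0.1302)^4 + 79.6113/(1+0.1302)^4 = 66.8557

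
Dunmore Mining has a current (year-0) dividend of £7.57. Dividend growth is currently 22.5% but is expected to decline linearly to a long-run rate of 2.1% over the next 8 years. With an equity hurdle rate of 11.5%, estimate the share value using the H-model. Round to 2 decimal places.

H-model: P₀ = D₀[(1+g_L) + H(g_S−g_L)]/(r−g_L), with H = 8/2 = 4.
P₀ = 7.57 × [(1+0.021) + 4×(0.225−0.021)] / (0.115−0.021)
   = 7.57 × 1.8370 / 0.094 = 147.9371

£147.94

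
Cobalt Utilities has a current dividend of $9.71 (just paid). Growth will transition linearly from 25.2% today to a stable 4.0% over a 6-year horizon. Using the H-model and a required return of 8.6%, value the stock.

$353.78

H-model: P₀ = D₀[(1+g_L) + H(g_S−g_L)]/(r−g_L), with H = 6/2 = 3.
P₀ = 9.71 × [(1+0.04) + 3×(0.252−0.04)] / (0.086−0.04)
   = 9.71 × 1.6760 / 0.046 = 353.7817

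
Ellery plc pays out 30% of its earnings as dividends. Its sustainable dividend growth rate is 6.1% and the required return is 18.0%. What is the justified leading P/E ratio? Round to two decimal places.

Justified leading P/E = b/(r−g) = 0.30/(0.18−0.061) = 2.5210

2.52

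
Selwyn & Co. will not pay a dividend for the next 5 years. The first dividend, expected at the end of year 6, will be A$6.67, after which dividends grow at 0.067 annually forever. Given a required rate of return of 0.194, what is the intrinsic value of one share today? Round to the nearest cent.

Deferred-dividend DDM. At t=5 the remaining stream is a growing perpetuity with first payment D_6 = 6.67.
V_5 = D_6/(r−g) = 6.67/(0.194−0.067) = 52.5197
P₀ = V_5/(1+r)^5 = 52.5197/(1+0.194)^5 = 21.6422

A$21.64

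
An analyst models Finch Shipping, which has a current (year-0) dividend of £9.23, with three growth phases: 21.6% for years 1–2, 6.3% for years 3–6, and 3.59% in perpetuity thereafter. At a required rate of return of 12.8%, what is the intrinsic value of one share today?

Three-stage DDM. Project D₁…D_6; terminal Gordon value at t=6 with g = 0.0359; discount at r = 0.128.
D_1 = 11.2237
D_2 = 13.6480
D_3 = 14.5078
D_4 = 15.4218
D_5 = 16.3934
D_6 = 17.4262
TV_6 = 18.0518/(0.128−0.0359) = 196.0018
P₀ = Σ Dₜ/(1+r)ᵗ + TV_6/(1+r)^6 = 152.8960

£152.90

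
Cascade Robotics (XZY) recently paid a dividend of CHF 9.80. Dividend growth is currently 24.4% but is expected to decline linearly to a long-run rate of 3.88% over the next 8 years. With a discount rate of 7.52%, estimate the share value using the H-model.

H-model: P₀ = D₀[(1+g_L) + H(g_S−g_L)]/(r−g_L), with H = 8/2 = 4.
P₀ = 9.80 × [(1+0.0388) + 4×(0.244−0.0388)] / (0.0752−0.0388)
   = 9.80 × 1.8596 / 0.0364 = 500.6615

CHF 500.66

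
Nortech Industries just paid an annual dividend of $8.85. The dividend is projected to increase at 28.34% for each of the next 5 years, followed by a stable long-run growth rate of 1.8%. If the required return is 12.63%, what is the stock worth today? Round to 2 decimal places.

$226.40

Two-stage DDM. Project D₁…D_5 at 0.2834, terminal growth 0.018, discount at r = 0.1263.
D_1 = 11.3581
D_2 = 14.5770
D_3 = 18.7081
D_4 = 24.0100
D_5 = 30.8144
Terminal value at t=5: TV = D_6/(r−g) = 31.3690/(0.1263−0.018) = 289.6495
P₀ = 11.3581/(1+0.1263)^1 + 14.5770/(1+0.1263)^2 + 18.7081/(1+0.1263)^3 + 24.0100/(1+0.1263)^4 + 30.8144/(1+0.1263)^5 + 289.6495/(1+0.1263)^5 = 226.4003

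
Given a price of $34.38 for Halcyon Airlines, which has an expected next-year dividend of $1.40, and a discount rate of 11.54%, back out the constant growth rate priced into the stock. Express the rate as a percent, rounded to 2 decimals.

From P₀ = D₁/(r − g), the implied growth is g = r − D₁/P₀.
g = 0.1154 − 1.40/34.38 = 0.1154 − 0.04072 = 0.07468

7.47%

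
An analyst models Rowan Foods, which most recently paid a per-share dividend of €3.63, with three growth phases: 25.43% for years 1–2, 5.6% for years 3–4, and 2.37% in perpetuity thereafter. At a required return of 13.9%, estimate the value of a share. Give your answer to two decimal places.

€49.86

Three-stage DDM. Project D₁…D_4; terminal Gordon value at t=4 with g = 0.0237; discount at r = 0.139.
D_1 = 4.5531
D_2 = 5.7110
D_3 = 6.0308
D_4 = 6.3685
TV_4 = 6.5194/(0.139−0.0237) = 56.5432
P₀ = Σ Dₜ/(1+r)ᵗ + TV_4/(1+r)^4 = 49.8607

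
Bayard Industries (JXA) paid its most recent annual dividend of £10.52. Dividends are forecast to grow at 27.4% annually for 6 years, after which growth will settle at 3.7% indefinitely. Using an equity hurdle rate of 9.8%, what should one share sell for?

Two-stage DDM. Project D₁…D_6 at 0.274, terminal growth 0.037, discount at r = 0.098.
D_1 = 13.4025
D_2 = 17.0748
D_3 = 21.7532
D_4 = 27.7136
D_5 = 35.3072
D_6 = 44.9813
Terminal value at t=6: TV = D_7/(r−g) = 46.6456/(0.098−0.037) = 764.6826
P₀ = 13.4025/(1+0.098)^1 + 17.0748/(1+0.098)^2 + 21.7532/(1+0.098)^3 + 27.7136/(1+0.098)^4 + 35.3072/(1+0.098)^5 + 44.9813/(1+0.098)^6 + 764.6826/(1+0.098)^6 = 546.0445

£546.04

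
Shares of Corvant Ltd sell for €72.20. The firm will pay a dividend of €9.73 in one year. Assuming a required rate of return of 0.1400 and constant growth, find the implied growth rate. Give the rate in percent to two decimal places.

From P₀ = D₁/(r − g), the implied growth is g = r − D₁/P₀.
g = 0.14 − 9.73/72.20 = 0.14 − 0.13476 = 0.00524

0.52%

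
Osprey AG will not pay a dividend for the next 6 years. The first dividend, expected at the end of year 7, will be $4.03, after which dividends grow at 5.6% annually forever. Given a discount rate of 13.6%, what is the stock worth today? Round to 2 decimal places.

Deferred-dividend DDM. At t=6 the remaining stream is a growing perpetuity with first payment D_7 = 4.03.
V_6 = D_7/(r−g) = 4.03/(0.136−0.056) = 50.3750
P₀ = V_6/(1+r)^6 = 50.3750/(1+0.136)^6 = 23.4393

$23.44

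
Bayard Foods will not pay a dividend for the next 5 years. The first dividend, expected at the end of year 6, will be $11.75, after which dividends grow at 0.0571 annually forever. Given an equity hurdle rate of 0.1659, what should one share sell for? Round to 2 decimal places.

$50.13

Deferred-dividend DDM. At t=5 the remaining stream is a growing perpetuity with first payment D_6 = 11.75.
V_5 = D_6/(r−g) = 11.75/(0.1659−0.0571) = 107.9963
P₀ = V_5/(1+r)^5 = 107.9963/(1+0.1659)^5 = 50.1305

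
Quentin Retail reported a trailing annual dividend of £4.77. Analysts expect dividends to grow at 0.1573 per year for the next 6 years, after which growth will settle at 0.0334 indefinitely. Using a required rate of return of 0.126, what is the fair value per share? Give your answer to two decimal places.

Two-stage DDM. Project D₁…D_6 at 0.1573, terminal growth 0.0334, discount at r = 0.126.
D_1 = 5.5203
D_2 = 6.3887
D_3 = 7.3936
D_4 = 8.5566
D_5 = 9.9026
D_6 = 11.4603
Terminal value at t=6: TV = D_7/(r−g) = 11.8430/(0.126−0.0334) = 127.8944
P₀ = 5.5203/(1+0.126)^1 + 6.3887/(1+0.126)^2 + 7.3936/(1+0.126)^3 + 8.5566/(1+0.126)^4 + 9.9026/(1+0.126)^5 + 11.4603/(1+0.126)^6 + 127.8944/(1+0.126)^6 = 94.2882

£94.29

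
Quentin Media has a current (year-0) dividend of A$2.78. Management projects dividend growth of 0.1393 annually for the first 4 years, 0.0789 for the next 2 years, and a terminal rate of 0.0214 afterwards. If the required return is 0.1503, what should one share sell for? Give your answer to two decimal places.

A$34.37

Three-stage DDM. Project D₁…D_6; terminal Gordon value at t=6 with g = 0.0214; discount at r = 0.1503.
D_1 = 3.1673
D_2 = 3.6085
D_3 = 4.1111
D_4 = 4.6838
D_5 = 5.0533
D_6 = 5.4520
TV_6 = 5.5687/(0.1503−0.0214) = 43.2019
P₀ = Σ Dₜ/(1+r)ᵗ + TV_6/(1+r)^6 = 34.3673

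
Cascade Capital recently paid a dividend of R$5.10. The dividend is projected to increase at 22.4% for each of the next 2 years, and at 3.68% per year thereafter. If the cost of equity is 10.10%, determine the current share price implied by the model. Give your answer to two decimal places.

R$113.77

Two-stage DDM. Project D₁…D_2 at 0.224, terminal growth 0.0368, discount at r = 0.101.
D_1 = 6.2424
D_2 = 7.6407
Terminal value at t=2: TV = D_3/(r−g) = 7.9219/(0.101−0.0368) = 123.3937
P₀ = 6.2424/(1+0.101)^1 + 7.6407/(1+0.101)^2 + 123.3937/(1+0.101)^2 = 113.7660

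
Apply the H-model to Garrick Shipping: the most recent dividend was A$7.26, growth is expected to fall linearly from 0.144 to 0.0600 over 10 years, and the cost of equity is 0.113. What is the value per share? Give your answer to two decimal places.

H-model: P₀ = D₀[(1+g_L) + H(g_S−g_L)]/(r−g_L), with H = 10/2 = 5.
P₀ = 7.26 × [(1+0.06) + 5×(0.144−0.06)] / (0.113−0.06)
   = 7.26 × 1.4800 / 0.053 = 202.7321

A$202.73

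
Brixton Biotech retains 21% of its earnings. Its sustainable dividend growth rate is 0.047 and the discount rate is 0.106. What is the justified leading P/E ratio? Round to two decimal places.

Payout ratio b = 1 − 0.21 = 0.79.
Justified leading P/E = b/(r−g) = 0.79/(0.106−0.047) = 13.3898

13.39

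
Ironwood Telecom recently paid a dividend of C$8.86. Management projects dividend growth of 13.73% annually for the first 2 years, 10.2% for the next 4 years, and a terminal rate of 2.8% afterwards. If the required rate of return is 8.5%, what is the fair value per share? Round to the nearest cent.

C$246.34

Three-stage DDM. Project D₁…D_6; terminal Gordon value at t=6 with g = 0.028; discount at r = 0.085.
D_1 = 10.0765
D_2 = 11.4600
D_3 = 12.6289
D_4 = 13.9170
D_5 = 15.3366
D_6 = 16.9009
TV_6 = 17.3741/(0.085−0.028) = 304.8095
P₀ = Σ Dₜ/(1+r)ᵗ + TV_6/(1+r)^6 = 246.3416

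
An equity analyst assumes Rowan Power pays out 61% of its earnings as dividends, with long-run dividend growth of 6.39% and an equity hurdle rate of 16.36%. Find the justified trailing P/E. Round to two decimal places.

6.51

Justified trailing P/E = b(1+g)/(r−g) = 0.61×(1+0.0639)/(0.1636−0.0639) = 6.5093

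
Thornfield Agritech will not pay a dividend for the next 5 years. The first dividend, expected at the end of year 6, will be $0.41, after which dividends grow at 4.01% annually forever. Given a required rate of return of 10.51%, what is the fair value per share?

$3.83

Deferred-dividend DDM. At t=5 the remaining stream is a growing perpetuity with first payment D_6 = 0.41.
V_5 = D_6/(r−g) = 0.41/(0.1051−0.0401) = 6.3077
P₀ = V_5/(1+r)^5 = 6.3077/(1+0.1051)^5 = 3.8270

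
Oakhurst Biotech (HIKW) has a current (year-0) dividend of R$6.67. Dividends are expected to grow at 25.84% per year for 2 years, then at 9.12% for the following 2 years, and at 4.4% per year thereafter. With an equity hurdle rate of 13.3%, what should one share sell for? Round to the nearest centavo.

Three-stage DDM. Project D₁…D_4; terminal Gordon value at t=4 with g = 0.044; discount at r = 0.133.
D_1 = 8.3935
D_2 = 10.5624
D_3 = 11.5257
D_4 = 12.5769
TV_4 = 13.1302/(0.133−0.044) = 147.5307
P₀ = Σ Dₜ/(1+r)ᵗ + TV_4/(1+r)^4 = 120.7221

R$120.72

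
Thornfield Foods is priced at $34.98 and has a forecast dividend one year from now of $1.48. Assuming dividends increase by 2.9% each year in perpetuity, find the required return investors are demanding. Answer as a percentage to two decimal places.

7.13%

Rearranging the constant-growth DDM: r = D₁/P₀ + g.
r = 1.4800 / 34.98 + 0.029 = 0.04231 + 0.029 = 0.07131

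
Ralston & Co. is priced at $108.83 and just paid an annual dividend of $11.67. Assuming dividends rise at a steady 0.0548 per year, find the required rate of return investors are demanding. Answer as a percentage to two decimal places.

16.79%

Rearranging the constant-growth DDM: r = D₁/P₀ + g.
D₁ = 11.67 × (1 + 0.0548) = 12.3095.
r = 12.3095 / 108.83 + 0.0548 = 0.11311 + 0.0548 = 0.16791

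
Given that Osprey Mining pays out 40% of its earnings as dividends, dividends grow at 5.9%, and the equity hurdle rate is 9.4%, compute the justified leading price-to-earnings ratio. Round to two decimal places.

Justified leading P/E = b/(r−g) = 0.40/(0.094−0.059) = 11.4286

11.43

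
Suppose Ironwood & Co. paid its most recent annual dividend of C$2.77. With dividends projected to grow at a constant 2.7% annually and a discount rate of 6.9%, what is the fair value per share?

C$67.73

Gordon growth model: P₀ = D₁/(r − g). D₁ = 2.77 × (1 + 0.027) = 2.8448.
P₀ = 2.8448 / (0.069 − 0.027) = 2.8448 / 0.042 = 67.7331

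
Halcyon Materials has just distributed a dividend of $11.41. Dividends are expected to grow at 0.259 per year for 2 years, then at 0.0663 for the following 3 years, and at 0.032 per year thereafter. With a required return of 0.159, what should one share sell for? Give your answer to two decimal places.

Three-stage DDM. Project D₁…D_5; terminal Gordon value at t=5 with g = 0.032; discount at r = 0.159.
D_1 = 14.3652
D_2 = 18.0858
D_3 = 19.2849
D_4 = 20.5634
D_5 = 21.9268
TV_5 = 22.6285/(0.159−0.032) = 178.1769
P₀ = Σ Dₜ/(1+r)ᵗ + TV_5/(1+r)^5 = 145.3253

$145.33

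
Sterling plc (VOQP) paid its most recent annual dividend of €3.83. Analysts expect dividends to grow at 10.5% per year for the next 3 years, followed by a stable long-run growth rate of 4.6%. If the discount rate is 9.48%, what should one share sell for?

Two-stage DDM. Project D₁…D_3 at 0.105, terminal growth 0.046, discount at r = 0.0948.
D_1 = 4.2321
D_2 = 4.6765
D_3 = 5.1676
Terminal value at t=3: TV = D_4/(r−g) = 5.4053/(0.0948−0.046) = 110.7637
P₀ = 4.2321/(1+0.0948)^1 + 4.6765/(1+0.0948)^2 + 5.1676/(1+0.0948)^3 + 110.7637/(1+0.0948)^3 = 96.1153

€96.12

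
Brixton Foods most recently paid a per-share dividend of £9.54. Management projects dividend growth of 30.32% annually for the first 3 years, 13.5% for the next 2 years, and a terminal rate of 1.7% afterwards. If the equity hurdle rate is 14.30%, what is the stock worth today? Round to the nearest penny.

Three-stage DDM. Project D₁…D_5; terminal Gordon value at t=5 with g = 0.017; discount at r = 0.143.
D_1 = 12.4325
D_2 = 16.2021
D_3 = 21.1145
D_4 = 23.9650
D_5 = 27.2003
TV_5 = 27.6627/(0.143−0.017) = 219.5451
P₀ = Σ Dₜ/(1+r)ᵗ + TV_5/(1+r)^5 = 177.9382

£177.94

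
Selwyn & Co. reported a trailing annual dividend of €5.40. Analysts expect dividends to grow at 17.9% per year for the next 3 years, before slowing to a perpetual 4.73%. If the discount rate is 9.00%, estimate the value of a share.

€186.60

Two-stage DDM. Project D₁…D_3 at 0.179, terminal growth 0.0473, discount at r = 0.09.
D_1 = 6.3666
D_2 = 7.5062
D_3 = 8.8498
Terminal value at t=3: TV = D_4/(r−g) = 9.2684/(0.09−0.0473) = 217.0593
P₀ = 6.3666/(1+0.09)^1 + 7.5062/(1+0.09)^2 + 8.8498/(1+0.09)^3 + 217.0593/(1+0.09)^3 = 186.6021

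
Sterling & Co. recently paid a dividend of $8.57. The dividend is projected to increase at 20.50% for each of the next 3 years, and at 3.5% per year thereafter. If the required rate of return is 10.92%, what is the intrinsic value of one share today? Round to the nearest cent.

$183.68

Two-stage DDM. Project D₁…D_3 at 0.205, terminal growth 0.035, discount at r = 0.1092.
D_1 = 10.3269
D_2 = 12.4439
D_3 = 14.9948
Terminal value at t=3: TV = D_4/(r−g) = 15.5197/(0.1092−0.035) = 209.1599
P₀ = 10.3269/(1+0.1092)^1 + 12.4439/(1+0.1092)^2 + 14.9948/(1+0.1092)^3 + 209.1599/(1+0.1092)^3 = 183.6794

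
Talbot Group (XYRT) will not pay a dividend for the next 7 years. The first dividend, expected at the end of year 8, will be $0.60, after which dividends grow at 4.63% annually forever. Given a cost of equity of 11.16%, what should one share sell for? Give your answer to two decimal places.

$4.38

Deferred-dividend DDM. At t=7 the remaining stream is a growing perpetuity with first payment D_8 = 0.60.
V_7 = D_8/(r−g) = 0.60/(0.1116−0.0463) = 9.1884
P₀ = V_7/(1+r)^7 = 9.1884/(1+0.1116)^7 = 4.3813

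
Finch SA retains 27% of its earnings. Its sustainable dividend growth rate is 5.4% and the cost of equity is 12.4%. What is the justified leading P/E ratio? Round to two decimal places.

Payout ratio b = 1 − 0.27 = 0.73.
Justified leading P/E = b/(r−g) = 0.73/(0.124−0.054) = 10.4286

10.43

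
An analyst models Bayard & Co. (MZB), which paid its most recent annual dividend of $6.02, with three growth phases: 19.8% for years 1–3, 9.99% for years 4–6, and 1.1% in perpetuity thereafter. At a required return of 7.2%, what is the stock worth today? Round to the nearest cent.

Three-stage DDM. Project D₁…D_6; terminal Gordon value at t=6 with g = 0.011; discount at r = 0.072.
D_1 = 7.2120
D_2 = 8.6399
D_3 = 10.3506
D_4 = 11.3847
D_5 = 12.5220
D_6 = 13.7729
TV_6 = 13.9244/(0.072−0.011) = 228.2695
P₀ = Σ Dₜ/(1+r)ᵗ + TV_6/(1+r)^6 = 199.5997

$199.60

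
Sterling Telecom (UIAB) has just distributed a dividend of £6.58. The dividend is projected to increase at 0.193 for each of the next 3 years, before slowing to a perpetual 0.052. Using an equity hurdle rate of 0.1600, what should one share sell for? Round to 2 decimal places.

Two-stage DDM. Project D₁…D_3 at 0.193, terminal growth 0.052, discount at r = 0.16.
D_1 = 7.8499
D_2 = 9.3650
D_3 = 11.1724
Terminal value at t=3: TV = D_4/(r−g) = 11.7534/(0.16−0.052) = 108.8276
P₀ = 7.8499/(1+0.16)^1 + 9.3650/(1+0.16)^2 + 11.1724/(1+0.16)^3 + 108.8276/(1+0.16)^3 = 90.6059

£90.61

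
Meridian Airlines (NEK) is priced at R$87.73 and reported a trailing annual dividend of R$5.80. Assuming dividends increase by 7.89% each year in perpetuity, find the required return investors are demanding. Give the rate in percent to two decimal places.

15.02%

Rearranging the constant-growth DDM: r = D₁/P₀ + g.
D₁ = 5.80 × (1 + 0.0789) = 6.2576.
r = 6.2576 / 87.73 + 0.0789 = 0.07133 + 0.0789 = 0.15023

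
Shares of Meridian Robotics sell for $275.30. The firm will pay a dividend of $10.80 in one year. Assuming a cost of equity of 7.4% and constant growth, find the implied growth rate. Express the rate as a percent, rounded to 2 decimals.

3.48%

From P₀ = D₁/(r − g), the implied growth is g = r − D₁/P₀.
g = 0.074 − 10.80/275.30 = 0.074 − 0.03923 = 0.03477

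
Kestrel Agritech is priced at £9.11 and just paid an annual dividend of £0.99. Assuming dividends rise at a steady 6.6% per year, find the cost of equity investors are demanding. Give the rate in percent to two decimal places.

Rearranging the constant-growth DDM: r = D₁/P₀ + g.
D₁ = 0.99 × (1 + 0.066) = 1.0553.
r = 1.0553 / 9.11 + 0.066 = 0.11584 + 0.066 = 0.18184

18.18%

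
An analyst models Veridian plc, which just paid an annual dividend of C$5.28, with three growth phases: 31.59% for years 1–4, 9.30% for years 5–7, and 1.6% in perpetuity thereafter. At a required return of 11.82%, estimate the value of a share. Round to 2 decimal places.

Three-stage DDM. Project D₁…D_7; terminal Gordon value at t=7 with g = 0.016; discount at r = 0.1182.
D_1 = 6.9480
D_2 = 9.1428
D_3 = 12.0310
D_4 = 15.8316
D_5 = 17.3040
D_6 = 18.9132
D_7 = 20.6722
TV_7 = 21.0029/(0.1182−0.016) = 205.5080
P₀ = Σ Dₜ/(1+r)ᵗ + TV_7/(1+r)^7 = 155.3005

C$155.30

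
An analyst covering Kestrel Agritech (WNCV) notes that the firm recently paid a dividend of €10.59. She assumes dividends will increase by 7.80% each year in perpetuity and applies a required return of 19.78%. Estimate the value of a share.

Gordon growth model: P₀ = D₁/(r − g). D₁ = 10.59 × (1 + 0.078) = 11.4160.
P₀ = 11.4160 / (0.1978 − 0.078) = 11.4160 / 0.1198 = 95.2923

€95.29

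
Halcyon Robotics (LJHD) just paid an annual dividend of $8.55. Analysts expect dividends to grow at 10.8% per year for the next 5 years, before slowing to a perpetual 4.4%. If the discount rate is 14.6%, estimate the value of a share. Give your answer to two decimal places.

Two-stage DDM. Project D₁…D_5 at 0.108, terminal growth 0.044, discount at r = 0.146.
D_1 = 9.4734
D_2 = 10.4965
D_3 = 11.6302
D_4 = 12.8862
D_5 = 14.2779
Terminal value at t=5: TV = D_6/(r−g) = 14.9061/(0.146−0.044) = 146.1387
P₀ = 9.4734/(1+0.146)^1 + 10.4965/(1+0.146)^2 + 11.6302/(1+0.146)^3 + 12.8862/(1+0.146)^4 + 14.2779/(1+0.146)^5 + 146.1387/(1+0.146)^5 = 112.6144

$112.61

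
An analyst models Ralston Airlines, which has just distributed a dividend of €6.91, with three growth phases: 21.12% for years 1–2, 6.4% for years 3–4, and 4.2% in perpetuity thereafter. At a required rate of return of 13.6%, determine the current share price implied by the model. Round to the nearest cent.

€105.86

Three-stage DDM. Project D₁…D_4; terminal Gordon value at t=4 with g = 0.042; discount at r = 0.136.
D_1 = 8.3694
D_2 = 10.1370
D_3 = 10.7858
D_4 = 11.4761
TV_4 = 11.9581/(0.136−0.042) = 127.2134
P₀ = Σ Dₜ/(1+r)ᵗ + TV_4/(1+r)^4 = 105.8578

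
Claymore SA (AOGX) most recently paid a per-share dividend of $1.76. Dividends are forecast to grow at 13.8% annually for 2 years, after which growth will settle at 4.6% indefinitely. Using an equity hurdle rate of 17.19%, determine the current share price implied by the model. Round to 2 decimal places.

$17.16

Two-stage DDM. Project D₁…D_2 at 0.138, terminal growth 0.046, discount at r = 0.1719.
D_1 = 2.0029
D_2 = 2.2793
Terminal value at t=2: TV = D_3/(r−g) = 2.3841/(0.1719−0.046) = 18.9366
P₀ = 2.0029/(1+0.1719)^1 + 2.2793/(1+0.1719)^2 + 18.9366/(1+0.1719)^2 = 17.1574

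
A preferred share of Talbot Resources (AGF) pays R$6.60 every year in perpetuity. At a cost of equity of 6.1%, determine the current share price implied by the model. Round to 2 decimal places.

Zero-growth DDM (perpetuity): P₀ = D/r = 6.60 / 0.061 = 108.1967

R$108.20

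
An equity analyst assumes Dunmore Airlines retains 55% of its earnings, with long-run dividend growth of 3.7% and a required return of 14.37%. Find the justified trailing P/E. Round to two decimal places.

4.37

Payout ratio b = 1 − 0.55 = 0.45.
Justified trailing P/E = b(1+g)/(r−g) = 0.45×(1+0.037)/(0.1437−0.037) = 4.3735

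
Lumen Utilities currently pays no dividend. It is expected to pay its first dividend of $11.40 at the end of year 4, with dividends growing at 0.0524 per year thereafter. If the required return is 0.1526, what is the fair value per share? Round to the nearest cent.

$74.30

Deferred-dividend DDM. At t=3 the remaining stream is a growing perpetuity with first payment D_4 = 11.40.
V_3 = D_4/(r−g) = 11.40/(0.1526−0.0524) = 113.7725
P₀ = V_3/(1+r)^3 = 113.7725/(1+0.1526)^3 = 74.3021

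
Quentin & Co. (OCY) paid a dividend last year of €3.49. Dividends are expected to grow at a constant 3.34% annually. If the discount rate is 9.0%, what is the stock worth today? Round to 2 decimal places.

€63.72

Gordon growth model: P₀ = D₁/(r − g). D₁ = 3.49 × (1 + 0.0334) = 3.6066.
P₀ = 3.6066 / (0.09 − 0.0334) = 3.6066 / 0.0566 = 63.7202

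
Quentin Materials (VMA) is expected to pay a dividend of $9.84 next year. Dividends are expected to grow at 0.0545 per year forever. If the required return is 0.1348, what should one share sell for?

Gordon growth model: P₀ = D₁/(r − g), with D₁ = 9.84 given directly.
P₀ = 9.8400 / (0.1348 − 0.0545) = 9.8400 / 0.0803 = 122.5405

$122.54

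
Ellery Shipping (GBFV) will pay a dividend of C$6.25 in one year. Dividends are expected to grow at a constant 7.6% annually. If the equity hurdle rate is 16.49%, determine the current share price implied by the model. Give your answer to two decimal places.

Gordon growth model: P₀ = D₁/(r − g), with D₁ = 6.25 given directly.
P₀ = 6.2500 / (0.1649 − 0.076) = 6.2500 / 0.0889 = 70.3037

C$70.30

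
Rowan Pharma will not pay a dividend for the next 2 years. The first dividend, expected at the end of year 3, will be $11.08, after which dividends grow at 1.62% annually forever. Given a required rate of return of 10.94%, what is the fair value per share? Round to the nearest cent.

Deferred-dividend DDM. At t=2 the remaining stream is a growing perpetuity with first payment D_3 = 11.08.
V_2 = D_3/(r−g) = 11.08/(0.1094−0.0162) = 118.8841
P₀ = V_2/(1+r)^2 = 118.8841/(1+0.1094)^2 = 96.5934

$96.59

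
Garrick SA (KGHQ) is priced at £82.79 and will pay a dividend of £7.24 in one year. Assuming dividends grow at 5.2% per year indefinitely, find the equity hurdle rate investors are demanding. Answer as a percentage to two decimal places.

13.95%

Rearranging the constant-growth DDM: r = D₁/P₀ + g.
r = 7.2400 / 82.79 + 0.052 = 0.08745 + 0.052 = 0.13945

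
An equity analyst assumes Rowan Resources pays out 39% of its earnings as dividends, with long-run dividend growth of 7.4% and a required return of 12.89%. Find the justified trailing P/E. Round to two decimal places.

7.63

Justified trailing P/E = b(1+g)/(r−g) = 0.39×(1+0.074)/(0.1289−0.074) = 7.6295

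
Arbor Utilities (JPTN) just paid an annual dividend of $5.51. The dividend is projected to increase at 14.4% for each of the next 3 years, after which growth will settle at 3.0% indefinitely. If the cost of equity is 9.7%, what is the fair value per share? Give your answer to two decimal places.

Two-stage DDM. Project D₁…D_3 at 0.144, terminal growth 0.03, discount at r = 0.097.
D_1 = 6.3034
D_2 = 7.2111
D_3 = 8.2495
Terminal value at t=3: TV = D_4/(r−g) = 8.4970/(0.097−0.03) = 126.8213
P₀ = 6.3034/(1+0.097)^1 + 7.2111/(1+0.097)^2 + 8.2495/(1+0.097)^3 + 126.8213/(1+0.097)^3 = 114.0539

$114.05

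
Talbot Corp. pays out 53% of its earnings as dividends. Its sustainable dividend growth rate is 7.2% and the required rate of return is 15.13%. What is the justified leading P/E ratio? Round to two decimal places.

6.68

Justified leading P/E = b/(r−g) = 0.53/(0.1513−0.072) = 6.6835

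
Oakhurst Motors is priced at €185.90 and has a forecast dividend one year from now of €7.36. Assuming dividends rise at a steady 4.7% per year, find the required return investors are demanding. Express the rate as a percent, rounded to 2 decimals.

Rearranging the constant-growth DDM: r = D₁/P₀ + g.
r = 7.3600 / 185.90 + 0.047 = 0.03959 + 0.047 = 0.08659

8.66%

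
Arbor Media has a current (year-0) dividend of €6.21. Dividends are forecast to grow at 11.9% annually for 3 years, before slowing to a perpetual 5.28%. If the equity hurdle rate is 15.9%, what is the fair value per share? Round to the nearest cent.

Two-stage DDM. Project D₁…D_3 at 0.119, terminal growth 0.0528, discount at r = 0.159.
D_1 = 6.9490
D_2 = 7.7759
D_3 = 8.7013
Terminal value at t=3: TV = D_4/(r−g) = 9.1607/(0.159−0.0528) = 86.2588
P₀ = 6.9490/(1+0.159)^1 + 7.7759/(1+0.159)^2 + 8.7013/(1+0.159)^3 + 86.2588/(1+0.159)^3 = 72.7789

€72.78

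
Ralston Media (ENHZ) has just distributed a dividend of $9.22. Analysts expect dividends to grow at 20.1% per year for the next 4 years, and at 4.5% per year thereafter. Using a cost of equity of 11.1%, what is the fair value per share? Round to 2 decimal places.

Two-stage DDM. Project D₁…D_4 at 0.201, terminal growth 0.045, discount at r = 0.111.
D_1 = 11.0732
D_2 = 13.2989
D_3 = 15.9720
D_4 = 19.1824
Terminal value at t=4: TV = D_5/(r−g) = 20.0456/(0.111−0.045) = 303.7213
P₀ = 11.0732/(1+0.111)^1 + 13.2989/(1+0.111)^2 + 15.9720/(1+0.111)^3 + 19.1824/(1+0.111)^4 + 303.7213/(1+0.111)^4 = 244.3302

$244.33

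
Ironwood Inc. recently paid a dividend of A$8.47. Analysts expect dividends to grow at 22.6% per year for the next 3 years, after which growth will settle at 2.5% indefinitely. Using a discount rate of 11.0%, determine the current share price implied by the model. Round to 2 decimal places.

Two-stage DDM. Project D₁…D_3 at 0.226, terminal growth 0.025, discount at r = 0.11.
D_1 = 10.3842
D_2 = 12.7311
D_3 = 15.6083
Terminal value at t=3: TV = D_4/(r−g) = 15.9985/(0.11−0.025) = 188.2174
P₀ = 10.3842/(1+0.11)^1 + 12.7311/(1+0.11)^2 + 15.6083/(1+0.11)^3 + 188.2174/(1+0.11)^3 = 168.7235

A$168.72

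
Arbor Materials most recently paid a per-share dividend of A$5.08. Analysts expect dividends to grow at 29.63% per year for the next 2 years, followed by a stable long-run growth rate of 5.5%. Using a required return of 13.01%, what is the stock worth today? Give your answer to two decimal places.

Two-stage DDM. Project D₁…D_2 at 0.2963, terminal growth 0.055, discount at r = 0.1301.
D_1 = 6.5852
D_2 = 8.5364
Terminal value at t=2: TV = D_3/(r−g) = 9.0059/(0.1301−0.055) = 119.9188
P₀ = 6.5852/(1+0.1301)^1 + 8.5364/(1+0.1301)^2 + 119.9188/(1+0.1301)^2 = 106.4086

A$106.41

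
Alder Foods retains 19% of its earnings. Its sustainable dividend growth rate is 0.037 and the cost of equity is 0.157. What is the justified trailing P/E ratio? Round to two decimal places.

7.00

Payout ratio b = 1 − 0.19 = 0.81.
Justified trailing P/E = b(1+g)/(r−g) = 0.81×(1+0.037)/(0.157−0.037) = 6.9998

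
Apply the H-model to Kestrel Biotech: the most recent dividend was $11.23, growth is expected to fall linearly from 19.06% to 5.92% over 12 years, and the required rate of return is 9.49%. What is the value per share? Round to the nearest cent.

$581.19

H-model: P₀ = D₀[(1+g_L) + H(g_S−g_L)]/(r−g_L), with H = 12/2 = 6.
P₀ = 11.23 × [(1+0.0592) + 6×(0.1906−0.0592)] / (0.0949−0.0592)
   = 11.23 × 1.8476 / 0.0357 = 581.1918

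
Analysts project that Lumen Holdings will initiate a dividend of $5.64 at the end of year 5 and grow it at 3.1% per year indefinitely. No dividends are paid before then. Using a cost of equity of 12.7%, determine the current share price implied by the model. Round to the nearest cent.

$36.42

Deferred-dividend DDM. At t=4 the remaining stream is a growing perpetuity with first payment D_5 = 5.64.
V_4 = D_5/(r−g) = 5.64/(0.127−0.031) = 58.7500
P₀ = V_4/(1+r)^4 = 58.7500/(1+0.127)^4 = 36.4177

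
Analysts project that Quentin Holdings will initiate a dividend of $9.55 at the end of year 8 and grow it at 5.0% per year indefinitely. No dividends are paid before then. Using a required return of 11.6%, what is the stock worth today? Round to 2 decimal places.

$67.11

Deferred-dividend DDM. At t=7 the remaining stream is a growing perpetuity with first payment D_8 = 9.55.
V_7 = D_8/(r−g) = 9.55/(0.116−0.05) = 144.6970
P₀ = V_7/(1+r)^7 = 144.6970/(1+0.116)^7 = 67.1135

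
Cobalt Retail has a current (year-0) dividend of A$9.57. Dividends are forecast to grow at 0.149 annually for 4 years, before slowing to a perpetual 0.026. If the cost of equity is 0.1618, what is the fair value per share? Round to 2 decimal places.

Two-stage DDM. Project D₁…D_4 at 0.149, terminal growth 0.026, discount at r = 0.1618.
D_1 = 10.9959
D_2 = 12.6343
D_3 = 14.5168
D_4 = 16.6798
Terminal value at t=4: TV = D_5/(r−g) = 17.1135/(0.1618−0.026) = 126.0200
P₀ = 10.9959/(1+0.1618)^1 + 12.6343/(1+0.1618)^2 + 14.5168/(1+0.1618)^3 + 16.6798/(1+0.1618)^4 + 126.0200/(1+0.1618)^4 = 106.4066

A$106.41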